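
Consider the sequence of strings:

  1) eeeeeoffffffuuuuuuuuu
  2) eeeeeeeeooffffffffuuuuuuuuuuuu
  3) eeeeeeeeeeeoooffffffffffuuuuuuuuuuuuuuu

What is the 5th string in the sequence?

Each string has the form e^{3n-1} o^{n-1} f^{2n+2} u^{3n+3}, where the shown terms are n = 2, 3, 4.
Setting n = 6 gives 17, 5, 14, 21 characters in each block.

eeeeeeeeeeeeeeeeeoooooffffffffffffffuuuuuuuuuuuuuuuuuuuuu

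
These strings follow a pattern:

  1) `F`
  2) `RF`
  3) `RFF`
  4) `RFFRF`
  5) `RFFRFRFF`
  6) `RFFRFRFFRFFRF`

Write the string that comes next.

RFFRFRFFRFFRFRFFRFRFF

Each term (from the third on) is the previous term followed by the one before it: term 3 = RF·F = RFF.
The next term joins RFFRFRFFRFFRF and RFFRFRFF.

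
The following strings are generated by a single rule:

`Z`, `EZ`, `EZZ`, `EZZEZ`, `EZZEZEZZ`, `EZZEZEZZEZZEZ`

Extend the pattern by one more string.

EZZEZEZZEZZEZEZZEZEZZ

From term 3 onward, concatenate the last term with the second-to-last: EZ·Z = EZZ, EZZ·EZ = EZZEZ, …
The next term joins EZZEZEZZEZZEZ and EZZEZEZZ.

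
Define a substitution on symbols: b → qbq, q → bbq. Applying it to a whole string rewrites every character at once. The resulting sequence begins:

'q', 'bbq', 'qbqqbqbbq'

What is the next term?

Apply φ to qbqqbqbbq symbol by symbol: q→bbq, b→qbq, q→bbq, q→bbq, b→qbq, q→bbq, b→qbq, b→qbq, q→bbq; joined: bbq qbq bbq bbq qbq bbq qbq qbq bbq.

bbqqbqbbqbbqqbqbbqqbqqbqbbq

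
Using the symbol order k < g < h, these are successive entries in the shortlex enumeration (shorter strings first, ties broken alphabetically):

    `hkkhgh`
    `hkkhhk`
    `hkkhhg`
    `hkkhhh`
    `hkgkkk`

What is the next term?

hkgkkg

Treat hkgkkk as a base-3 numeral over the given alphabet and add one, carrying through any trailing h's.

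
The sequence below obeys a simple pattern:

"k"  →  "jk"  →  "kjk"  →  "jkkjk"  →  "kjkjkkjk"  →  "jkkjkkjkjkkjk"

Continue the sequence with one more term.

kjkjkkjkjkkjkkjkjkkjk

Each term (from the third on) is the two preceding terms concatenated in order: term 3 = k·jk = kjk.
Continuing: kjkjkkjk · jkkjkkjkjkkjk gives term 7.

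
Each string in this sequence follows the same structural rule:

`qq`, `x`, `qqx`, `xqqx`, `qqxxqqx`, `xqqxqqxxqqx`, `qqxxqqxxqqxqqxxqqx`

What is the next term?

This is a Fibonacci-style word recurrence s(k) = s(k−2)·s(k−1): e.g. qq·x = qqx.
The next term joins xqqxqqxxqqx and qqxxqqxxqqxqqxxqqx.

xqqxqqxxqqxqqxxqqxxqqxqqxxqqx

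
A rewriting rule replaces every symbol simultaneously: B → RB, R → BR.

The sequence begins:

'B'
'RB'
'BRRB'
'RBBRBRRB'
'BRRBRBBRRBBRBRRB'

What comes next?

RBBRBRRBBRRBRBBRBRRBRBBRRBBRBRRB

φ(BRRBRBBRRBBRBRRB) expands symbol-by-symbol to RB BR BR RB BR RB RB BR BR RB RB BR RB BR BR RB; joining the 16 pieces gives the next term.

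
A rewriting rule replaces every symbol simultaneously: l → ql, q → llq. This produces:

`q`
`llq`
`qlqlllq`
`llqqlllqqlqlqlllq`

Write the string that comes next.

qlqlllqllqqlqlqlllqllqqlllqqlllqqlqlqlllq

φ(llqqlllqqlqlqlllq) expands symbol-by-symbol to ql ql llq llq ql ql ql llq llq ql llq ql llq ql ql ql llq; joining the 17 pieces gives the next term.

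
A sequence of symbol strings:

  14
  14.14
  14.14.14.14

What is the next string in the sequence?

Each string is two copies of the previous one joined by '.'.
Doubling 14.14.14.14 with '.' between the halves:

14.14.14.14.14.14.14.14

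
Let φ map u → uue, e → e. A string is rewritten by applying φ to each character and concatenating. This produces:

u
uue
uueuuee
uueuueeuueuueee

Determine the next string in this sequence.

Replace each of the 15 characters of uueuueeuueuueee in place — uue uue e uue uue e e uue uue e uue uue e e e — and concatenate.

uueuueeuueuueeeuueuueeuueuueeee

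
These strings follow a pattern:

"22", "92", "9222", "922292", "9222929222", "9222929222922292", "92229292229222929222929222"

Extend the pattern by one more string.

Each term (from the third on) is the previous term followed by the one before it: term 3 = 92·22 = 9222.
So term 8 is 92229292229222929222929222·9222929222922292.

922292922292229292229292229222929222922292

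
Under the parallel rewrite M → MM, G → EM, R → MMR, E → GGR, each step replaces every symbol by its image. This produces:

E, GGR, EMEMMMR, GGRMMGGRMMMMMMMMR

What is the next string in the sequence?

Replace each of the 17 characters of GGRMMGGRMMMMMMMMR in place — EM EM MMR MM MM EM EM MMR MM MM MM MM MM MM MM MM MMR — and concatenate.

EMEMMMRMMMMEMEMMMRMMMMMMMMMMMMMMMMMMR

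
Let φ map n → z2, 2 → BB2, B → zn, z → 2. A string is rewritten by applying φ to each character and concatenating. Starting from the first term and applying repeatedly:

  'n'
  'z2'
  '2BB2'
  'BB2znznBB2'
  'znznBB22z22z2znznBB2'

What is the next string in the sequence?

2z22z2znznBB2BB22BB2BB22BB22z22z2znznBB2

φ(znznBB22z22z2znznBB2) expands symbol-by-symbol to 2 z2 2 z2 zn zn BB2 BB2 2 BB2 BB2 2 BB2 2 z2 2 z2 zn zn BB2; joining the 20 pieces gives the next term.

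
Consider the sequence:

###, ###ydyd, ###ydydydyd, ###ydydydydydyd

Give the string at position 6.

###ydydydydydydydydydyd

The strings grow by a fixed suffix ydyd each time.
From ###ydydydydydyd, 2 further steps: ###ydydydydydyd → ###ydydydydydydydyd → (answer).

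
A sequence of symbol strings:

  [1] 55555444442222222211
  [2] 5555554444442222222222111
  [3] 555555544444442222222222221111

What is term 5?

5555555554444444442222222222222222111111

Reading off run lengths: 5 runs 5, 6, 7; 4 runs 5, 6, 7; 2 runs 8, 10, 12; 1 runs 2, 3, 4 — each is linear in n, where the shown terms are n = 3, 4, 5.
At n = 7 the blocks have lengths 9, 9, 16, 6.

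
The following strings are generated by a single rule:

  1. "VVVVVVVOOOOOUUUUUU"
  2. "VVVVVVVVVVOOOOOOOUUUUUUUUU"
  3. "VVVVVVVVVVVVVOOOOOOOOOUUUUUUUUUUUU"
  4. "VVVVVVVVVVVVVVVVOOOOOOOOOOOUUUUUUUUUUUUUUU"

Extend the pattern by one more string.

The n-th term is 3n+1 V's then 2n+1 O's then 3n U's, where the shown terms are n = 2, 3, 4, 5.
At n = 6 the blocks have lengths 19, 13, 18.

VVVVVVVVVVVVVVVVVVVOOOOOOOOOOOOOUUUUUUUUUUUUUUUUUU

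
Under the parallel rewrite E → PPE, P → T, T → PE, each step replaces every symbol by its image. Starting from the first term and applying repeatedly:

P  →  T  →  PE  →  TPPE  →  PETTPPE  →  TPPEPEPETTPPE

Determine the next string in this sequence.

Rewriting the 13 symbols of TPPEPEPETTPPE one by one yields PE T T PPE T PPE T PPE PE PE T T PPE; concatenated:

PETTPPETPPETPPEPEPETTPPE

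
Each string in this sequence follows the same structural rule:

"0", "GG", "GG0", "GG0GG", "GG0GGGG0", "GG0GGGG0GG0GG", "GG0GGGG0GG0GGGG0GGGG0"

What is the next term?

GG0GGGG0GG0GGGG0GGGG0GG0GGGG0GG0GG

From term 3 onward, concatenate the last term with the second-to-last: GG·0 = GG0, GG0·GG = GG0GG, …
The next term joins GG0GGGG0GG0GGGG0GGGG0 and GG0GGGG0GG0GG.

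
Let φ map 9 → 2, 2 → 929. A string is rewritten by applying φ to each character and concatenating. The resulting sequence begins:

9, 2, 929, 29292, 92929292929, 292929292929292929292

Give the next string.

Rewriting the 21 symbols of 292929292929292929292 one by one yields 929 2 929 2 929 2 929 2 929 2 929 2 929 2 929 2 929 2 929 2 929; concatenated:

9292929292929292929292929292929292929292929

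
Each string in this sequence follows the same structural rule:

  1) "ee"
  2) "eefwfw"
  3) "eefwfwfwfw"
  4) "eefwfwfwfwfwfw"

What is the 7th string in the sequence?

eefwfwfwfwfwfwfwfwfwfwfwfw

Each term is the previous one with fwfw appended.
From eefwfwfwfwfwfw, 3 further steps: eefwfwfwfwfwfw → eefwfwfwfwfwfwfwfw → eefwfwfwfwfwfwfwfwfwfw → (answer).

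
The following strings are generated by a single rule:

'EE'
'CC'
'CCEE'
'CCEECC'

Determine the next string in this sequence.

This is a Fibonacci-style word recurrence s(k) = s(k−1)·s(k−2): e.g. CC·EE = CCEE.
So term 5 is CCEECC·CCEE.

CCEECCCCEE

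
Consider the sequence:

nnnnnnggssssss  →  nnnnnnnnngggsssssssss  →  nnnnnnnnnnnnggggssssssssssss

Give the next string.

nnnnnnnnnnnnnnngggggsssssssssssssss

Reading off run lengths: n runs 6, 9, 12; g runs 2, 3, 4; s runs 6, 9, 12 — each is linear in n, where the shown terms are n = 2, 3, 4.
Setting n = 5 gives 15, 5, 15 characters in each block.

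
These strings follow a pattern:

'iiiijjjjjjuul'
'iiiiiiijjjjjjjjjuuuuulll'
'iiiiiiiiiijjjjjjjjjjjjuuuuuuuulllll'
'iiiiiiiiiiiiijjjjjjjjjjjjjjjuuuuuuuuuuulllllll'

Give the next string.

iiiiiiiiiiiiiiiijjjjjjjjjjjjjjjjjjuuuuuuuuuuuuuulllllllll

The n-th term is 3n+1 i's then 3n+3 j's then 3n-1 u's then 2n-1 l's (n = 1, 2, …).
At n = 5 the blocks have lengths 16, 18, 14, 9.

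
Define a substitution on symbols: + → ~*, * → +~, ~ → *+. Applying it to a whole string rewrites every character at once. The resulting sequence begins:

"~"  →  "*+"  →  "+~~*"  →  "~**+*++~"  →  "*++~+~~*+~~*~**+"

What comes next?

Rewriting the 16 symbols of *++~+~~*+~~*~**+ one by one yields +~ ~* ~* *+ ~* *+ *+ +~ ~* *+ *+ +~ *+ +~ +~ ~*; concatenated:

+~~*~**+~**+*++~~**+*++~*++~+~~*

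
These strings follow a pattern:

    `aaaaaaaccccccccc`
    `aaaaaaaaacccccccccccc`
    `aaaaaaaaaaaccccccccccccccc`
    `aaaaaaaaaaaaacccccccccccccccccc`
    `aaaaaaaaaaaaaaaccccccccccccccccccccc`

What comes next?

Reading off run lengths: a runs 7, 9, 11, 13, 15; c runs 9, 12, 15, 18, 21 — each is linear in n, where the shown terms are n = 3, 4, 5, 6, 7.
At n = 8 the blocks have lengths 17, 24.

aaaaaaaaaaaaaaaaacccccccccccccccccccccccc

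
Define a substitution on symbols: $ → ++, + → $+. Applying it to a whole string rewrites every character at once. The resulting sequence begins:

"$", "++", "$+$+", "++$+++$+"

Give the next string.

$+$+++$+$+$+++$+

Expanding ++$+++$+: +→$+, +→$+, $→++, +→$+, +→$+, +→$+, $→++, +→$+. Concatenated: $+ $+ ++ $+ $+ $+ ++ $+.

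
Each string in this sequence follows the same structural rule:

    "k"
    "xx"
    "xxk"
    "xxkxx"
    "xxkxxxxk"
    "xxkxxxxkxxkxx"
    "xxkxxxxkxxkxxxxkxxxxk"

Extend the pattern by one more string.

From term 3 onward, concatenate the last term with the second-to-last: xx·k = xxk, xxk·xx = xxkxx, …
Continuing: xxkxxxxkxxkxxxxkxxxxk · xxkxxxxkxxkxx gives term 8.

xxkxxxxkxxkxxxxkxxxxkxxkxxxxkxxkxx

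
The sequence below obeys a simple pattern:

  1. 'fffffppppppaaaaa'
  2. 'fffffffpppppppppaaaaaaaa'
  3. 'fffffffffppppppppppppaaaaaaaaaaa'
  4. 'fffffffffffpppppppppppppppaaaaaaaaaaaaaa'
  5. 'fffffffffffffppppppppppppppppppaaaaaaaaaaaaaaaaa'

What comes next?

fffffffffffffffpppppppppppppppppppppaaaaaaaaaaaaaaaaaaaa

Each string has the form f^{2n+1} p^{3n} a^{3n-1}, where the shown terms are n = 2, 3, 4, 5, 6.
Setting n = 7 gives 15, 21, 20 characters in each block.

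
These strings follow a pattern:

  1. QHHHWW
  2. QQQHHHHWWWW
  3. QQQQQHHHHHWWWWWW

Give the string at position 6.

Each string has the form Q^{2n-1} H^{n+2} W^{2n} (n = 1, 2, …).
For term 6, n = 6, so the run lengths are 11, 8, 12.

QQQQQQQQQQQHHHHHHHHWWWWWWWWWWWW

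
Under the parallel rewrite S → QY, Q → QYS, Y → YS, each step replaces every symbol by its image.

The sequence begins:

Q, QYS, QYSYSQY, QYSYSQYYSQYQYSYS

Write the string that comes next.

Rewriting the 16 symbols of QYSYSQYYSQYQYSYS one by one yields QYS YS QY YS QY QYS YS YS QY QYS YS QYS YS QY YS QY; concatenated:

QYSYSQYYSQYQYSYSYSQYQYSYSQYSYSQYYSQY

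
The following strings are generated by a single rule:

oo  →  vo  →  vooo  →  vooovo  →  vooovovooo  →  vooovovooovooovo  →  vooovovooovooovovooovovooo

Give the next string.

Each term (from the third on) is the previous term followed by the one before it: term 3 = vo·oo = vooo.
Continuing: vooovovooovooovovooovovooo · vooovovooovooovo gives term 8.

vooovovooovooovovooovovooovooovovooovooovo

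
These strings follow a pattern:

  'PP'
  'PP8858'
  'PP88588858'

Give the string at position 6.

Every step adds 8858 to the end: s(k+1) = s(k)·8858.
From PP88588858, 3 further steps: PP88588858 → PP885888588858 → PP8858885888588858 → (answer).

PP88588858885888588858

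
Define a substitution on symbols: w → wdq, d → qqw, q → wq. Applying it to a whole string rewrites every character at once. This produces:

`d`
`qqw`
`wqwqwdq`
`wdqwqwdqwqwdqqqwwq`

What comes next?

Applying the rule to each of the 18 symbols of wdqwqwdqwqwdqqqwwq gives the pieces wdq qqw wq wdq wq wdq qqw wq wdq wq wdq qqw wq wq wq wdq wdq wq, which concatenate to the answer.

wdqqqwwqwdqwqwdqqqwwqwdqwqwdqqqwwqwqwqwdqwdqwq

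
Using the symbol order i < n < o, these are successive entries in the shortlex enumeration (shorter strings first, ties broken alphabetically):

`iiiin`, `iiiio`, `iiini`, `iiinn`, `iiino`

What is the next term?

Treat iiino as a base-3 numeral over the given alphabet and add one, carrying through any trailing o's.

iiioi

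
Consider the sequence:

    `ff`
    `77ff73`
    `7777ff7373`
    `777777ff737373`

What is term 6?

7777777777ff7373737373

Every step adds 77 to the front and 73 to the end of the previous string.
From 777777ff737373, 2 further steps: 777777ff737373 → 77777777ff73737373 → (answer).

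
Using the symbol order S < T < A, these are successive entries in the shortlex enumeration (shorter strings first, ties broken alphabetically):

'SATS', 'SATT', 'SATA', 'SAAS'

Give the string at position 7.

TSSS

Advancing 3 positions from SAAS through SAAS → SAAT → SAAA reaches term 7.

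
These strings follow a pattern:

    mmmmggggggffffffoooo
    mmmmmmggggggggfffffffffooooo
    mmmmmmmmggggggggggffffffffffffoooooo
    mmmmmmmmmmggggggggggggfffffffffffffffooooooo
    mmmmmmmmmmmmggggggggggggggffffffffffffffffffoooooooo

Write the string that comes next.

mmmmmmmmmmmmmmggggggggggggggggfffffffffffffffffffffooooooooo

Each string has the form m^{2n} g^{2n+2} f^{3n} o^{n+2}, where the shown terms are n = 2, 3, 4, 5, 6.
For the next term, n = 7, so the run lengths are 14, 16, 21, 9.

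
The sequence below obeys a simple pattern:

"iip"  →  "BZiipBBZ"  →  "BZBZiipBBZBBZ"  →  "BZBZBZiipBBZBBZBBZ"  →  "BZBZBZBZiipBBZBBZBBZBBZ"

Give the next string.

BZBZBZBZBZiipBBZBBZBBZBBZBBZ

Every step adds BZ to the front and BBZ to the end of the previous string.
One more step from BZBZBZBZiipBBZBBZBBZBBZ gives the answer.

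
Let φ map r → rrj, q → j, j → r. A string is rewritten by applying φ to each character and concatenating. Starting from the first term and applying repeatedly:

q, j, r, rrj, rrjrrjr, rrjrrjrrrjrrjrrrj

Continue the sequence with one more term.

Replace each of the 17 characters of rrjrrjrrrjrrjrrrj in place — rrj rrj r rrj rrj r rrj rrj rrj r rrj rrj r rrj rrj rrj r — and concatenate.

rrjrrjrrrjrrjrrrjrrjrrjrrrjrrjrrrjrrjrrjr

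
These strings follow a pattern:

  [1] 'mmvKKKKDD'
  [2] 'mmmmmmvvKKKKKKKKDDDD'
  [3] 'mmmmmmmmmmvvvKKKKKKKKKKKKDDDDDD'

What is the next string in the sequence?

mmmmmmmmmmmmmmvvvvKKKKKKKKKKKKKKKKDDDDDDDD

Reading off run lengths: m runs 2, 6, 10; v runs 1, 2, 3; K runs 4, 8, 12; D runs 2, 4, 6 — each is linear in n (n = 1, 2, …).
At n = 4 the blocks have lengths 14, 4, 16, 8.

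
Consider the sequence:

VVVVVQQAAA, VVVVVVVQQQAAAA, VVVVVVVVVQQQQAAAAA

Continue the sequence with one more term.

VVVVVVVVVVVQQQQQAAAAAA

The n-th term is 2n+1 V's then n Q's then n+1 A's, where the shown terms are n = 2, 3, 4.
Setting n = 5 gives 11, 5, 6 characters in each block.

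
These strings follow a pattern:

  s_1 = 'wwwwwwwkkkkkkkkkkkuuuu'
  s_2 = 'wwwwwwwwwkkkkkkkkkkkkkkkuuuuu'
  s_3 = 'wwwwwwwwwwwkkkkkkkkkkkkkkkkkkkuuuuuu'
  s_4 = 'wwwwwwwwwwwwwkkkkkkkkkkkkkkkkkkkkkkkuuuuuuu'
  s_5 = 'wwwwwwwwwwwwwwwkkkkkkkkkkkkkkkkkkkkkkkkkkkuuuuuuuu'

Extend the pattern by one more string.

Reading off run lengths: w runs 7, 9, 11, 13, 15; k runs 11, 15, 19, 23, 27; u runs 4, 5, 6, 7, 8 — each is linear in n, where the shown terms are n = 3, 4, 5, 6, 7.
Setting n = 8 gives 17, 31, 9 characters in each block.

wwwwwwwwwwwwwwwwwkkkkkkkkkkkkkkkkkkkkkkkkkkkkkkkuuuuuuuuu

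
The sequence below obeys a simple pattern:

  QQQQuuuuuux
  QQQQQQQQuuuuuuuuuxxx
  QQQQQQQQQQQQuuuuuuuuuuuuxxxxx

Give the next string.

Term n consists of 4n Q's, followed by 3n+3 u's, followed by 2n-1 x's (n = 1, 2, …).
At n = 4 the blocks have lengths 16, 15, 7.

QQQQQQQQQQQQQQQQuuuuuuuuuuuuuuuxxxxxxx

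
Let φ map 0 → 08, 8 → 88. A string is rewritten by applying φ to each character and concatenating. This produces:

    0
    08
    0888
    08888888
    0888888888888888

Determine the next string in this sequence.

Rewriting the 16 symbols of 0888888888888888 one by one yields 08 88 88 88 88 88 88 88 88 88 88 88 88 88 88 88; concatenated:

08888888888888888888888888888888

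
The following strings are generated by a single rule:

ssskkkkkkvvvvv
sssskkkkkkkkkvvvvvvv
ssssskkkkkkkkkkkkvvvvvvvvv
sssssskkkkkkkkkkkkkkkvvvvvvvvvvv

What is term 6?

Each string has the form s^{n+2} k^{3n+3} v^{2n+3} (n = 1, 2, …).
At n = 6 the blocks have lengths 8, 21, 15.

sssssssskkkkkkkkkkkkkkkkkkkkkvvvvvvvvvvvvvvv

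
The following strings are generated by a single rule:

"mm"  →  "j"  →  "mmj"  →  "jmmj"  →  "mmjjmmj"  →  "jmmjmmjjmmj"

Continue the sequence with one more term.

Each term (from the third on) is the two preceding terms concatenated in order: term 3 = mm·j = mmj.
So term 7 is mmjjmmj·jmmjmmjjmmj.

mmjjmmjjmmjmmjjmmj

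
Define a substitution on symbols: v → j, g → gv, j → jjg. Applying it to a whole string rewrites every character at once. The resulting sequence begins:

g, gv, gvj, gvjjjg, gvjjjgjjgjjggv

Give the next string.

gvjjjgjjgjjggvjjgjjggvjjgjjggvgvj

Replace each of the 14 characters of gvjjjgjjgjjggv in place — gv j jjg jjg jjg gv jjg jjg gv jjg jjg gv gv j — and concatenate.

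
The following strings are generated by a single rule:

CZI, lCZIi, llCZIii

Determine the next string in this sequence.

lllCZIiii

Every step adds l to the front and i to the end of the previous string.
One more step from llCZIii gives the answer.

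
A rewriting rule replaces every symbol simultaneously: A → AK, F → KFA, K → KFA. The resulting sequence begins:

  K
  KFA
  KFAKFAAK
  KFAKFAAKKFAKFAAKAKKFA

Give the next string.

Rewriting the 21 symbols of KFAKFAAKKFAKFAAKAKKFA one by one yields KFA KFA AK KFA KFA AK AK KFA KFA KFA AK KFA KFA AK AK KFA AK KFA KFA KFA AK; concatenated:

KFAKFAAKKFAKFAAKAKKFAKFAKFAAKKFAKFAAKAKKFAAKKFAKFAKFAAK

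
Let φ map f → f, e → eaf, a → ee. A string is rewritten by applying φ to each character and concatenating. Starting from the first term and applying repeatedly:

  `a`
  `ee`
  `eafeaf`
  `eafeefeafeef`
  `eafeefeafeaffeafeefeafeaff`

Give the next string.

eafeefeafeaffeafeefeafeeffeafeefeafeaffeafeefeafeeff

Applying the rule to each of the 26 symbols of eafeefeafeaffeafeefeafeaff gives the pieces eaf ee f eaf eaf f eaf ee f eaf ee f f eaf ee f eaf eaf f eaf ee f eaf ee f f, which concatenate to the answer.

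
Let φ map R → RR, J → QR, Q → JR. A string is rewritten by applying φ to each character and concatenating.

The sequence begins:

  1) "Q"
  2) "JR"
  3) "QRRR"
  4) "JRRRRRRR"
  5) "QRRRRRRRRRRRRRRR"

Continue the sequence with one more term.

JRRRRRRRRRRRRRRRRRRRRRRRRRRRRRRR

Replace each of the 16 characters of QRRRRRRRRRRRRRRR in place — JR RR RR RR RR RR RR RR RR RR RR RR RR RR RR RR — and concatenate.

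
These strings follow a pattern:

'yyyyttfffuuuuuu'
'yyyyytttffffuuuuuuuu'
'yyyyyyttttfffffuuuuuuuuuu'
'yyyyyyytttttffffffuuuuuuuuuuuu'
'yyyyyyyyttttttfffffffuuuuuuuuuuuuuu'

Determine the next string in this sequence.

Each string has the form y^{n+2} t^{n} f^{n+1} u^{2n+2}, where the shown terms are n = 2, 3, 4, 5, 6.
Setting n = 7 gives 9, 7, 8, 16 characters in each block.

yyyyyyyyytttttttffffffffuuuuuuuuuuuuuuuu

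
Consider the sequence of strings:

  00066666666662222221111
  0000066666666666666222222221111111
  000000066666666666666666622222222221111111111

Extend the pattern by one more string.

00000000066666666666666666666662222222222221111111111111

The n-th term is 2n-1 0's then 4n+2 6's then 2n+2 2's then 3n-2 1's, where the shown terms are n = 2, 3, 4.
Setting n = 5 gives 9, 22, 12, 13 characters in each block.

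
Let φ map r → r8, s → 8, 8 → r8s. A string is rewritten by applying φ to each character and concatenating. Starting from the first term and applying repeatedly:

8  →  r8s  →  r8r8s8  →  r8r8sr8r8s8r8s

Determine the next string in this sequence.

φ(r8r8sr8r8s8r8s) expands symbol-by-symbol to r8 r8s r8 r8s 8 r8 r8s r8 r8s 8 r8s r8 r8s 8; joining the 14 pieces gives the next term.

r8r8sr8r8s8r8r8sr8r8s8r8sr8r8s8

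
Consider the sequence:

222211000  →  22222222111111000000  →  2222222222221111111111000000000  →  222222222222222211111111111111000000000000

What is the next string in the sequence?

22222222222222222222111111111111111111000000000000000

Term n consists of 4n 2's, followed by 4n-2 1's, followed by 3n 0's (n = 1, 2, …).
At n = 5 the blocks have lengths 20, 18, 15.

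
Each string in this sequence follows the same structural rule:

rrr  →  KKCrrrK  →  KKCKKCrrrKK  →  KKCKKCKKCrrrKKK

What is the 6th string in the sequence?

KKCKKCKKCKKCKKCrrrKKKKK

Every step adds KKC to the front and K to the end of the previous string.
From KKCKKCKKCrrrKKK, 2 further steps: KKCKKCKKCrrrKKK → KKCKKCKKCKKCrrrKKKK → (answer).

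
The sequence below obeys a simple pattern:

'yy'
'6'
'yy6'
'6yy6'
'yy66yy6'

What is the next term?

Each term (from the third on) is the two preceding terms concatenated in order: term 3 = yy·6 = yy6.
The next term joins 6yy6 and yy66yy6.

6yy6yy66yy6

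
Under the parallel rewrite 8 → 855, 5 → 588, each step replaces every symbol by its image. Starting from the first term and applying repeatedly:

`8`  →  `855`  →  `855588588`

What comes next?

Apply φ to 855588588 symbol by symbol: 8→855, 5→588, 5→588, 5→588, 8→855, 8→855, 5→588, 8→855, 8→855; joined: 855 588 588 588 855 855 588 855 855.

855588588588855855588855855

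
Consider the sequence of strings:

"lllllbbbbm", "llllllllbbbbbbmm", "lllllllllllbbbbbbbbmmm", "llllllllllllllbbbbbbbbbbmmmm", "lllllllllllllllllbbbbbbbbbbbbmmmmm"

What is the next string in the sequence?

llllllllllllllllllllbbbbbbbbbbbbbbmmmmmm

The n-th term is 3n-1 l's then 2n b's then n-1 m's, where the shown terms are n = 2, 3, 4, 5, 6.
For the next term, n = 7, so the run lengths are 20, 14, 6.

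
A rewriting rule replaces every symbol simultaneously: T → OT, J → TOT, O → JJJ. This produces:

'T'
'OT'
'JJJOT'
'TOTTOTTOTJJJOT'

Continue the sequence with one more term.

Rewriting the 14 symbols of TOTTOTTOTJJJOT one by one yields OT JJJ OT OT JJJ OT OT JJJ OT TOT TOT TOT JJJ OT; concatenated:

OTJJJOTOTJJJOTOTJJJOTTOTTOTTOTJJJOT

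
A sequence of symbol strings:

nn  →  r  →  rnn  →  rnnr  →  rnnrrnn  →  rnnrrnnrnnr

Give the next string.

rnnrrnnrnnrrnnrrnn

Each term (from the third on) is the previous term followed by the one before it: term 3 = r·nn = rnn.
The next term joins rnnrrnnrnnr and rnnrrnn.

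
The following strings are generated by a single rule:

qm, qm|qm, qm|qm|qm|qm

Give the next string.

Every step duplicates the string with '|' between the halves.
Doubling qm|qm|qm|qm with '|' between the halves:

qm|qm|qm|qm|qm|qm|qm|qm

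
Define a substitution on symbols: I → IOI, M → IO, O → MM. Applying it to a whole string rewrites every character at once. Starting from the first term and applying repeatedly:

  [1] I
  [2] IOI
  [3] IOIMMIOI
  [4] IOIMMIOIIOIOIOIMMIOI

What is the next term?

Rewriting the 20 symbols of IOIMMIOIIOIOIOIMMIOI one by one yields IOI MM IOI IO IO IOI MM IOI IOI MM IOI MM IOI MM IOI IO IO IOI MM IOI; concatenated:

IOIMMIOIIOIOIOIMMIOIIOIMMIOIMMIOIMMIOIIOIOIOIMMIOI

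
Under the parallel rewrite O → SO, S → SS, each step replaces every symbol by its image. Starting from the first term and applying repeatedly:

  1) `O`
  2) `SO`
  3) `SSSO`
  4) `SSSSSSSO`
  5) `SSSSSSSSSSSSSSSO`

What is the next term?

φ(SSSSSSSSSSSSSSSO) expands symbol-by-symbol to SS SS SS SS SS SS SS SS SS SS SS SS SS SS SS SO; joining the 16 pieces gives the next term.

SSSSSSSSSSSSSSSSSSSSSSSSSSSSSSSO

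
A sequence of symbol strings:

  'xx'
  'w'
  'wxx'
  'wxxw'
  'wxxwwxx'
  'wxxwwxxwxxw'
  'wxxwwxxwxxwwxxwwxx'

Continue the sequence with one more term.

wxxwwxxwxxwwxxwwxxwxxwwxxwxxw

This is a Fibonacci-style word recurrence s(k) = s(k−1)·s(k−2): e.g. w·xx = wxx.
So term 8 is wxxwwxxwxxwwxxwwxx·wxxwwxxwxxw.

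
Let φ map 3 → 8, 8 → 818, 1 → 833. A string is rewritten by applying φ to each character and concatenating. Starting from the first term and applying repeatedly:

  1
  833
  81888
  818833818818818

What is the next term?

φ(818833818818818) expands symbol-by-symbol to 818 833 818 818 8 8 818 833 818 818 833 818 818 833 818; joining the 15 pieces gives the next term.

81883381881888818833818818833818818833818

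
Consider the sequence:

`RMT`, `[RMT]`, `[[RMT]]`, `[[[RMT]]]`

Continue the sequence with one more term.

[[[[RMT]]]]

Every step adds [ to the front and ] to the end of the previous string.
One more step from [[[RMT]]] gives the answer.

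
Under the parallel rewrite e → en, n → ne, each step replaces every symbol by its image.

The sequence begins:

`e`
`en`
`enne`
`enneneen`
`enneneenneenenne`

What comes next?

Replace each of the 16 characters of enneneenneenenne in place — en ne ne en ne en en ne ne en en ne en ne ne en — and concatenate.

enneneenneenenneneenenneenneneen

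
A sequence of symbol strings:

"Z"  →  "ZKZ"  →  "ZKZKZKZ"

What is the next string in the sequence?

Every step duplicates the string with 'K' between the halves.
So the next term is two copies of ZKZKZKZ with 'K' between the halves.

ZKZKZKZKZKZKZKZ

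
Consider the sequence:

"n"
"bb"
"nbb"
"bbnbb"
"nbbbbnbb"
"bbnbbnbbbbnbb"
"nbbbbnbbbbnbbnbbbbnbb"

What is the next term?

This is a Fibonacci-style word recurrence s(k) = s(k−2)·s(k−1): e.g. n·bb = nbb.
So term 8 is bbnbbnbbbbnbb·nbbbbnbbbbnbbnbbbbnbb.

bbnbbnbbbbnbbnbbbbnbbbbnbbnbbbbnbb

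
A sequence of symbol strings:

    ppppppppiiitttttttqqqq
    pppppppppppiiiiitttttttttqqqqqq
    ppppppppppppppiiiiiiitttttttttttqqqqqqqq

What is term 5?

ppppppppppppppppppppiiiiiiiiiiitttttttttttttttqqqqqqqqqqqq

The n-th term is 3n+2 p's then 2n-1 i's then 2n+3 t's then 2n q's, where the shown terms are n = 2, 3, 4.
At n = 6 the blocks have lengths 20, 11, 15, 12.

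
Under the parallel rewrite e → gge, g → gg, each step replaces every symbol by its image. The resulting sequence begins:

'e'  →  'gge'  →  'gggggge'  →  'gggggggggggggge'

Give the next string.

Rewriting the 15 symbols of gggggggggggggge one by one yields gg gg gg gg gg gg gg gg gg gg gg gg gg gg gge; concatenated:

gggggggggggggggggggggggggggggge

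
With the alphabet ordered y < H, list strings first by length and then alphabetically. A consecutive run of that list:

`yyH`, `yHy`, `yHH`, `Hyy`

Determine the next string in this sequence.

HyH

The successor of Hyy increments the rightmost position that isn't already H and resets every position after it to y.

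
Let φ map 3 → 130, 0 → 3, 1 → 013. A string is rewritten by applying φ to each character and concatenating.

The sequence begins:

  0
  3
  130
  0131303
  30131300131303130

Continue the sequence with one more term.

Rewriting the 17 symbols of 30131300131303130 one by one yields 130 3 013 130 013 130 3 3 013 130 013 130 3 130 013 130 3; concatenated:

13030131300131303301313001313031300131303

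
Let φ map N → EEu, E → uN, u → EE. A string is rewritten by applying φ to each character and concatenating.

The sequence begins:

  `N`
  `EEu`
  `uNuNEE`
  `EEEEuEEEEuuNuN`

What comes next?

Replace each of the 14 characters of EEEEuEEEEuuNuN in place — uN uN uN uN EE uN uN uN uN EE EE EEu EE EEu — and concatenate.

uNuNuNuNEEuNuNuNuNEEEEEEuEEEEu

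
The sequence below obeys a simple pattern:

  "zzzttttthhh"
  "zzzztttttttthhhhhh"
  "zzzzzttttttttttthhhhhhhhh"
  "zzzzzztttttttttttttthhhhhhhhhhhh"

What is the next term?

zzzzzzzttttttttttttttttthhhhhhhhhhhhhhh

Term n consists of n+2 z's, followed by 3n+2 t's, followed by 3n h's (n = 1, 2, …).
For the next term, n = 5, so the run lengths are 7, 17, 15.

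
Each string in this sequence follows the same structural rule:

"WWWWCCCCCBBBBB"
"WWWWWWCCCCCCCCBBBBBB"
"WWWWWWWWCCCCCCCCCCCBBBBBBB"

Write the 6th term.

WWWWWWWWWWWWWWCCCCCCCCCCCCCCCCCCCCBBBBBBBBBB

Reading off run lengths: W runs 4, 6, 8; C runs 5, 8, 11; B runs 5, 6, 7 — each is linear in n, where the shown terms are n = 2, 3, 4.
Setting n = 7 gives 14, 20, 10 characters in each block.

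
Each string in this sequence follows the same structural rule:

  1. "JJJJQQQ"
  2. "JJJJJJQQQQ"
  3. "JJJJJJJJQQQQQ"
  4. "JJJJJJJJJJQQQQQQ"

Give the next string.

JJJJJJJJJJJJQQQQQQQ

The n-th term is 2n J's then n+1 Q's, where the shown terms are n = 2, 3, 4, 5.
At n = 6 the blocks have lengths 12, 7.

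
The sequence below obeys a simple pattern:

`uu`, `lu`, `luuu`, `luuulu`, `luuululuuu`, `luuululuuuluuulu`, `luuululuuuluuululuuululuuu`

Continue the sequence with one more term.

This is a Fibonacci-style word recurrence s(k) = s(k−1)·s(k−2): e.g. lu·uu = luuu.
The next term joins luuululuuuluuululuuululuuu and luuululuuuluuulu.

luuululuuuluuululuuululuuuluuululuuuluuulu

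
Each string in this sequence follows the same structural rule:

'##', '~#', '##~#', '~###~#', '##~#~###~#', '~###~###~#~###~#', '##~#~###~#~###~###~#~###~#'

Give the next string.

Each term (from the third on) is the two preceding terms concatenated in order: term 3 = ##·~# = ##~#.
The next term joins ~###~###~#~###~# and ##~#~###~#~###~###~#~###~#.

~###~###~#~###~###~#~###~#~###~###~#~###~#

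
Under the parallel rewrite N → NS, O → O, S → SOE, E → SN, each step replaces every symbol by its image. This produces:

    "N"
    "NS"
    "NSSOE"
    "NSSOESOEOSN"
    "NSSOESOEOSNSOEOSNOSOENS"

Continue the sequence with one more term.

NSSOESOEOSNSOEOSNOSOENSSOEOSNOSOENSOSOEOSNNSSOE

φ(NSSOESOEOSNSOEOSNOSOENS) expands symbol-by-symbol to NS SOE SOE O SN SOE O SN O SOE NS SOE O SN O SOE NS O SOE O SN NS SOE; joining the 23 pieces gives the next term.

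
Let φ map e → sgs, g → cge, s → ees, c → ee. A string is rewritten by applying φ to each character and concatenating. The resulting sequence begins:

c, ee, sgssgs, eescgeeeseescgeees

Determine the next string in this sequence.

sgssgseeseecgesgssgssgseessgssgseeseecgesgssgssgsees

Applying the rule to each of the 18 symbols of eescgeeeseescgeees gives the pieces sgs sgs ees ee cge sgs sgs sgs ees sgs sgs ees ee cge sgs sgs sgs ees, which concatenate to the answer.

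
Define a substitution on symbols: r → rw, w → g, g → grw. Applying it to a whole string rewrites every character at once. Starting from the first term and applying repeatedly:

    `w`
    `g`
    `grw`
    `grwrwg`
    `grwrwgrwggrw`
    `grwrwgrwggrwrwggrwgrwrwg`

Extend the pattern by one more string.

grwrwgrwggrwrwggrwgrwrwgrwggrwgrwrwggrwrwgrwggrw

Applying the rule to each of the 24 symbols of grwrwgrwggrwrwggrwgrwrwg gives the pieces grw rw g rw g grw rw g grw grw rw g rw g grw grw rw g grw rw g rw g grw, which concatenate to the answer.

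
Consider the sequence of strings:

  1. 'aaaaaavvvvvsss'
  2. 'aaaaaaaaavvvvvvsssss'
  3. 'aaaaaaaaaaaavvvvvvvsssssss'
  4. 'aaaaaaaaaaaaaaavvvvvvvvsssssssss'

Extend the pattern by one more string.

Term n consists of 3n a's, followed by n+3 v's, followed by 2n-1 s's, where the shown terms are n = 2, 3, 4, 5.
For the next term, n = 6, so the run lengths are 18, 9, 11.

aaaaaaaaaaaaaaaaaavvvvvvvvvsssssssssss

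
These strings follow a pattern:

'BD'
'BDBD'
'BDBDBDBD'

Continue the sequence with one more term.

s(k+1) = s(k)·s(k) — each term doubles the last.
Doubling BDBDBDBD:

BDBDBDBDBDBDBDBD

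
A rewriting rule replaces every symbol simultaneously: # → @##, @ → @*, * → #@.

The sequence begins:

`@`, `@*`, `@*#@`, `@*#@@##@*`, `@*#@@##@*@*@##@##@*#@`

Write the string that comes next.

@*#@@##@*@*@##@##@*#@@*#@@*@##@##@*@##@##@*#@@##@*

Applying the rule to each of the 21 symbols of @*#@@##@*@*@##@##@*#@ gives the pieces @* #@ @## @* @* @## @## @* #@ @* #@ @* @## @## @* @## @## @* #@ @## @*, which concatenate to the answer.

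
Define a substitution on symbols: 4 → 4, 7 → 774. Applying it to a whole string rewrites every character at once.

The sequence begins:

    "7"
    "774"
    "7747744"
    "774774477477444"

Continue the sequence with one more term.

7747744774774447747744774774444

Applying the rule to each of the 15 symbols of 774774477477444 gives the pieces 774 774 4 774 774 4 4 774 774 4 774 774 4 4 4, which concatenate to the answer.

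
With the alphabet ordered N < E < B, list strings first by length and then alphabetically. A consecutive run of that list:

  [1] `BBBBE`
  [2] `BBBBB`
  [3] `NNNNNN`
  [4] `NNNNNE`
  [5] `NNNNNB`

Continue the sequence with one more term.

NNNNEN

Find the rightmost character of NNNNNB below B, bump it to the next letter, and reset everything to its right to N.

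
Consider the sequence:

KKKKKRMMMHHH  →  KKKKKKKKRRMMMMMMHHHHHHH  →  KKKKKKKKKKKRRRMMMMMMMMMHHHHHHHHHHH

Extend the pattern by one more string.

KKKKKKKKKKKKKKRRRRMMMMMMMMMMMMHHHHHHHHHHHHHHH

Reading off run lengths: K runs 5, 8, 11; R runs 1, 2, 3; M runs 3, 6, 9; H runs 3, 7, 11 — each is linear in n (n = 1, 2, …).
For the next term, n = 4, so the run lengths are 14, 4, 12, 15.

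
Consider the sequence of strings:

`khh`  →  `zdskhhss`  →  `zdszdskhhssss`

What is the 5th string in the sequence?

zdszdszdszdskhhssssssss

Each term wraps the previous one in zds on the left and ss on the right.
From zdszdskhhssss, 2 further steps: zdszdskhhssss → zdszdszdskhhssssss → (answer).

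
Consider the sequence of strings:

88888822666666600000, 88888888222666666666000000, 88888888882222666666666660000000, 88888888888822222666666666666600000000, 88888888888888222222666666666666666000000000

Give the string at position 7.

Each string has the form 8^{2n} 2^{n-1} 6^{2n+1} 0^{n+2}, where the shown terms are n = 3, 4, 5, 6, 7.
At n = 9 the blocks have lengths 18, 8, 19, 11.

88888888888888888822222222666666666666666666600000000000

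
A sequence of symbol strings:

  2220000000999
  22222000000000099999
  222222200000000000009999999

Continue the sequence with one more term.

Term n consists of 2n-1 2's, followed by 3n+1 0's, followed by 2n-1 9's, where the shown terms are n = 2, 3, 4.
For the next term, n = 5, so the run lengths are 9, 16, 9.

2222222220000000000000000999999999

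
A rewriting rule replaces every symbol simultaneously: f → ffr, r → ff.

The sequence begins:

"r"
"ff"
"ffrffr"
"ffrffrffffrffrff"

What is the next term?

Replace each of the 16 characters of ffrffrffffrffrff in place — ffr ffr ff ffr ffr ff ffr ffr ffr ffr ff ffr ffr ff ffr ffr — and concatenate.

ffrffrffffrffrffffrffrffrffrffffrffrffffrffr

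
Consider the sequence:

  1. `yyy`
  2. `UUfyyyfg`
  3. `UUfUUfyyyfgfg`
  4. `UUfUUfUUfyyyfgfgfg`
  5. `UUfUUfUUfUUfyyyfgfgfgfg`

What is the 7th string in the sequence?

Every step adds UUf to the front and fg to the end of the previous string.
From UUfUUfUUfUUfyyyfgfgfgfg, 2 further steps: UUfUUfUUfUUfyyyfgfgfgfg → UUfUUfUUfUUfUUfyyyfgfgfgfgfg → (answer).

UUfUUfUUfUUfUUfUUfyyyfgfgfgfgfgfg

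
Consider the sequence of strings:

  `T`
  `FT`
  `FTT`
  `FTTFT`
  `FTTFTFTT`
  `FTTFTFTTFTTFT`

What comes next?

FTTFTFTTFTTFTFTTFTFTT

Each term (from the third on) is the previous term followed by the one before it: term 3 = FT·T = FTT.
So term 7 is FTTFTFTTFTTFT·FTTFTFTT.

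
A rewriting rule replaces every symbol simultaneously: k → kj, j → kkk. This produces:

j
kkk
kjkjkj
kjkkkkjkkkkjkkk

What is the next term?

φ(kjkkkkjkkkkjkkk) expands symbol-by-symbol to kj kkk kj kj kj kj kkk kj kj kj kj kkk kj kj kj; joining the 15 pieces gives the next term.

kjkkkkjkjkjkjkkkkjkjkjkjkkkkjkjkj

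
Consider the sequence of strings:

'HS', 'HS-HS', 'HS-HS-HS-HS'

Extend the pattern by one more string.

Each string is two copies of the previous one joined by '-'.
One more doubling of HS-HS-HS-HS gives the answer.

HS-HS-HS-HS-HS-HS-HS-HS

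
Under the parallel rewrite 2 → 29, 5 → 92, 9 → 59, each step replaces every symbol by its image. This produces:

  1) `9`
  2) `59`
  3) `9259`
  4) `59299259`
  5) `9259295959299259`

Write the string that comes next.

59299259295992599259295959299259

Applying the rule to each of the 16 symbols of 9259295959299259 gives the pieces 59 29 92 59 29 59 92 59 92 59 29 59 59 29 92 59, which concatenate to the answer.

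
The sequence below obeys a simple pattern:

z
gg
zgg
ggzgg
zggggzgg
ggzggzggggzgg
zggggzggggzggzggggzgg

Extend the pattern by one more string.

This is a Fibonacci-style word recurrence s(k) = s(k−2)·s(k−1): e.g. z·gg = zgg.
Continuing: ggzggzggggzgg · zggggzggggzggzggggzgg gives term 8.

ggzggzggggzggzggggzggggzggzggggzgg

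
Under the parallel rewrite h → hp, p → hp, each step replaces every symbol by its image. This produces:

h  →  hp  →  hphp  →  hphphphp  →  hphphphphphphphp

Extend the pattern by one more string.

Replace each of the 16 characters of hphphphphphphphp in place — hp hp hp hp hp hp hp hp hp hp hp hp hp hp hp hp — and concatenate.

hphphphphphphphphphphphphphphphp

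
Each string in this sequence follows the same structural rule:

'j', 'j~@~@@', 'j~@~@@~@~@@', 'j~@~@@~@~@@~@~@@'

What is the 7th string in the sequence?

j~@~@@~@~@@~@~@@~@~@@~@~@@~@~@@

Every step adds ~@~@@ to the end: s(k+1) = s(k)·~@~@@.
From j~@~@@~@~@@~@~@@, 3 further steps: j~@~@@~@~@@~@~@@ → j~@~@@~@~@@~@~@@~@~@@ → j~@~@@~@~@@~@~@@~@~@@~@~@@ → (answer).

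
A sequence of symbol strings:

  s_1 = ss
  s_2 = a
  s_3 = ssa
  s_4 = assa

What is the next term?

ssaassa

From term 3 onward, concatenate the second-to-last term with the last: ss·a = ssa, a·ssa = assa, …
Continuing: ssa · assa gives term 5.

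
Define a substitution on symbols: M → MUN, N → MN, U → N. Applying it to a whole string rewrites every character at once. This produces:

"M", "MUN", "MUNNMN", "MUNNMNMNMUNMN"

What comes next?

Applying the rule to each of the 13 symbols of MUNNMNMNMUNMN gives the pieces MUN N MN MN MUN MN MUN MN MUN N MN MUN MN, which concatenate to the answer.

MUNNMNMNMUNMNMUNMNMUNNMNMUNMN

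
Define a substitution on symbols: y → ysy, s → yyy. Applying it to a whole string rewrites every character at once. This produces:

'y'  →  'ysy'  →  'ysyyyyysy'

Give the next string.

Rewriting each symbol of ysyyyyysy: y→ysy, s→yyy, y→ysy, y→ysy, y→ysy, y→ysy, y→ysy, s→yyy, y→ysy, which concatenates to ysy yyy ysy ysy ysy ysy ysy yyy ysy.

ysyyyyysyysyysyysyysyyyyysy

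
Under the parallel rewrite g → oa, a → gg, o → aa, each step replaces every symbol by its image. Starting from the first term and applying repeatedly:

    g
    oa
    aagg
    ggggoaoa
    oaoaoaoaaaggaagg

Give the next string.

φ(oaoaoaoaaaggaagg) expands symbol-by-symbol to aa gg aa gg aa gg aa gg gg gg oa oa gg gg oa oa; joining the 16 pieces gives the next term.

aaggaaggaaggaaggggggoaoaggggoaoa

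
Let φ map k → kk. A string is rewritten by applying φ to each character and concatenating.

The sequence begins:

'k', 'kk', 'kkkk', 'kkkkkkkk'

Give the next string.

Expanding kkkkkkkk: k→kk, k→kk, k→kk, k→kk, k→kk, k→kk, k→kk, k→kk. Concatenated: kk kk kk kk kk kk kk kk.

kkkkkkkkkkkkkkkk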